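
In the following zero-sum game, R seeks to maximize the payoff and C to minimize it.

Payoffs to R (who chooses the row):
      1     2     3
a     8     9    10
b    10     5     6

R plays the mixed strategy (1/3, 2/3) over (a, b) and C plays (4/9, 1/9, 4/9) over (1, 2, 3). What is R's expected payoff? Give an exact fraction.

Against (4/9, 1/9, 4/9), each row's expected payoff is a: 9; b: 23/3.
Taking the (1/3, 2/3)-weighted average: (1/3)·(9) + (2/3)·(23/3) = 73/9.

73/9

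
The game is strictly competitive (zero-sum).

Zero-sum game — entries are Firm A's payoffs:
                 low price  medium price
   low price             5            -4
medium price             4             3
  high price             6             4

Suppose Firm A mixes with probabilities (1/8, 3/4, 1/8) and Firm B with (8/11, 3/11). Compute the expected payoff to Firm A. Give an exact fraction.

Against (8/11, 3/11), each row's expected payoff is low price: 28/11; medium price: 41/11; high price: 60/11.
Taking the (1/8, 3/4, 1/8)-weighted average: (1/8)·(28/11) + (3/4)·(41/11) + (1/8)·(60/11) = 167/44.

167/44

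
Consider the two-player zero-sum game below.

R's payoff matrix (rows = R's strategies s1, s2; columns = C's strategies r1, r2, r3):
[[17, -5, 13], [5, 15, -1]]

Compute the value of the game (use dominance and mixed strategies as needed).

Column r1 is strictly dominated by r3 for C (it gives R more in every row).
The remaining 2×2 game on (s1, s2) × (r2, r3) has no saddle point. Let R play s1 with probability p; indifference gives −5p + 15(1−p) = 13p − (1−p), so p = 8/17.
Similarly C's optimal q on r2 is 7/17, and the value is -5·(7/17) + (13)·(10/17) = 95/17.

95/17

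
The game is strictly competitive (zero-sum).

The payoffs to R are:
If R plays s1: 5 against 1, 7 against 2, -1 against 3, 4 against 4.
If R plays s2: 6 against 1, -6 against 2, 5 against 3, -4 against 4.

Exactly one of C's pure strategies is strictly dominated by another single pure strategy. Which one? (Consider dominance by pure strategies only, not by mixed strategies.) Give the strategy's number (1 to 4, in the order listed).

1

C prefers columns that give R less. Compare 1 with 3: -1 < 5, 5 < 6.
So 3 strictly dominates 1 for C; 1 is strictly dominated.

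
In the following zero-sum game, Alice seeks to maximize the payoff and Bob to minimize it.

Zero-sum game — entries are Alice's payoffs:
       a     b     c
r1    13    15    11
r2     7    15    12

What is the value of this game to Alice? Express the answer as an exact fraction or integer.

Column b is strictly dominated by c for Bob (it gives Alice more in every row).
The remaining 2×2 game on (r1, r2) × (a, c) has no saddle point. Let Alice play r1 with probability p; indifference gives 13p + 7(1−p) = 11p + 12(1−p), so p = 5/7.
Similarly Bob's optimal q on a is 1/7, and the value is 13·(1/7) + (11)·(6/7) = 79/7.

79/7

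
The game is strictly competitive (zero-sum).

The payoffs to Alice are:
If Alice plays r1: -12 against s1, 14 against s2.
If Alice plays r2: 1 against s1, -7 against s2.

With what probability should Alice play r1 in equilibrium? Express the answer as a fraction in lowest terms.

4/17

Row minima are -12 and -7, so Alice's maximin is -7; column maxima are 1 and 14, so Bob's minimax is 1. These differ, so the equilibrium is in mixed strategies.
Let Alice play r1 with probability p. Bob is indifferent when −12p + (1−p) = 14p − 7(1−p), giving p = 4/17.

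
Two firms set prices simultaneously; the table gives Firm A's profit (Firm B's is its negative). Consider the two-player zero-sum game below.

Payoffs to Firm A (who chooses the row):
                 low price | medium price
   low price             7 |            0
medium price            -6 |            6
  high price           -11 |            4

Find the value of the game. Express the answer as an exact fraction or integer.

42/19

Row high price is strictly dominated by row medium price, so Firm A never plays it.
The remaining 2×2 game on (low price, medium price) × (low price, medium price) has no saddle point. Let Firm A play low price with probability p; indifference gives 7p − 6(1−p) = 6(1−p), so p = 12/19.
Similarly Firm B's optimal q on low price is 6/19, and the value is 7·(6/19) + (0)·(13/19) = 42/19.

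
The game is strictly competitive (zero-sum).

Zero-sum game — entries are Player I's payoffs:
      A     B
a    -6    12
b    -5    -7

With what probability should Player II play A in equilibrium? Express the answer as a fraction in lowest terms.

Row minima are -6 and -7, so Player I's maximin is -6; column maxima are -5 and 12, so Player II's minimax is -5. These differ, so the equilibrium is in mixed strategies.
Let Player II play A with probability q. Player I is indifferent when −6q + 12(1−q) = −5q − 7(1−q), giving q = 19/20.

19/20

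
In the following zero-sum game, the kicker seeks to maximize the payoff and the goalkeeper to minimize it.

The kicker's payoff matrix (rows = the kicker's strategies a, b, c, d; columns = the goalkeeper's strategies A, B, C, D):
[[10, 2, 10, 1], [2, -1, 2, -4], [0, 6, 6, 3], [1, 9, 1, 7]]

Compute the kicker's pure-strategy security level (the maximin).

The worst-case payoff for each row is a: 1, b: -4, c: 0, d: 1.
The best of these is 1.

1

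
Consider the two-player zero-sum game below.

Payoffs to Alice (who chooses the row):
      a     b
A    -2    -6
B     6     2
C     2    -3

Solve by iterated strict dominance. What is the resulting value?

Column a is strictly dominated by b for Bob (-6<-2, 2<6, -3<2); eliminate a.
Row A is strictly dominated by row B (2>-6); eliminate A.
Row C is strictly dominated by row B (2>-3); eliminate C.
Only (B, b) remains, with payoff 2.

2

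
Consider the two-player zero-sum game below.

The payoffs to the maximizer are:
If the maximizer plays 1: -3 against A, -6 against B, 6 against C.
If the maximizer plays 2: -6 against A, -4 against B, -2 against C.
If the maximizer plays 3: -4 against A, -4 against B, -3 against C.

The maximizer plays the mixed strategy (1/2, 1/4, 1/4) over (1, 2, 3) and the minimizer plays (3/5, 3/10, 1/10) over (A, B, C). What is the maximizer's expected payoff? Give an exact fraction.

Against (3/5, 3/10, 1/10), each row's expected payoff is 1: -3; 2: -5; 3: -39/10.
Taking the (1/2, 1/4, 1/4)-weighted average: (1/2)·(-3) + (1/4)·(-5) + (1/4)·(-39/10) = -149/40.

-149/40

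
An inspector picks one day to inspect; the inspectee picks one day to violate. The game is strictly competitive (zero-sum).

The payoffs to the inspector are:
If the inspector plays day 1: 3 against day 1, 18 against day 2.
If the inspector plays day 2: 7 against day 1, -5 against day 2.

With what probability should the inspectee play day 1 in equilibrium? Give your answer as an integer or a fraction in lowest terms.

Row minima are 3 and -5, so the inspector's maximin is 3; column maxima are 7 and 18, so the inspectee's minimax is 7. These differ, so the equilibrium is in mixed strategies.
Let the inspectee play day 1 with probability q. The inspector is indifferent when 3q + 18(1−q) = 7q − 5(1−q), giving q = 23/27.

23/27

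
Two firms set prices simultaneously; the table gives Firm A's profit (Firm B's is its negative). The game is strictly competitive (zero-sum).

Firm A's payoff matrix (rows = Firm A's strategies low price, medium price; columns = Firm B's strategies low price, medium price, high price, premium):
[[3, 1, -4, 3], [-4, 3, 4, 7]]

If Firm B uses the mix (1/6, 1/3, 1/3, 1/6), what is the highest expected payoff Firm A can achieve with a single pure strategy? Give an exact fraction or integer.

low price: (3)·(1/6) + (1)·(1/3) + (-4)·(1/3) + (3)·(1/6) = 0.
medium price: (-4)·(1/6) + (3)·(1/3) + (4)·(1/3) + (7)·(1/6) = 17/6.
The best pure response is medium price with expected payoff 17/6.

17/6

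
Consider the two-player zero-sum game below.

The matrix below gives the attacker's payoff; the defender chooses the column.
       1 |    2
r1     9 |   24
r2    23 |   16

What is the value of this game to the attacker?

204/11

Row minima are 9 and 16, so the attacker's maximin is 16; column maxima are 23 and 24, so the defender's minimax is 23. These differ, so the equilibrium is in mixed strategies.
Let the attacker play r1 with probability p. The defender is indifferent when 9p + 23(1−p) = 24p + 16(1−p), giving p = 7/22.
Let the defender play 1 with probability q. The attacker is indifferent when 9q + 24(1−q) = 23q + 16(1−q), giving q = 4/11.
The value is 9·(4/11) + (24)·(7/11) = 204/11.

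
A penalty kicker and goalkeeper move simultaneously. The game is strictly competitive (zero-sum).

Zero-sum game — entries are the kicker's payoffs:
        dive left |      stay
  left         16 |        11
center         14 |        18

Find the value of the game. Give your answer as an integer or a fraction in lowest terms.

134/9

Row minima are 11 and 14, so the kicker's maximin is 14; column maxima are 16 and 18, so the goalkeeper's minimax is 16. These differ, so the equilibrium is in mixed strategies.
Let the kicker play left with probability p. The goalkeeper is indifferent when 16p + 14(1−p) = 11p + 18(1−p), giving p = 4/9.
Let the goalkeeper play dive left with probability q. The kicker is indifferent when 16q + 11(1−q) = 14q + 18(1−q), giving q = 7/9.
The value is 16·(7/9) + (11)·(2/9) = 134/9.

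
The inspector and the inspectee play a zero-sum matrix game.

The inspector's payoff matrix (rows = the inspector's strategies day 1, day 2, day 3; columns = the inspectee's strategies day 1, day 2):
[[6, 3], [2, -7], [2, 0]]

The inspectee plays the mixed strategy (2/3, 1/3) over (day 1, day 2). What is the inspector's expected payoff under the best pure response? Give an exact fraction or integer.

day 1: (6)·(2/3) + (3)·(1/3) = 5.
day 2: (2)·(2/3) + (-7)·(1/3) = -1.
day 3: (2)·(2/3) + (0)·(1/3) = 4/3.
The best pure response is day 1 with expected payoff 5.

5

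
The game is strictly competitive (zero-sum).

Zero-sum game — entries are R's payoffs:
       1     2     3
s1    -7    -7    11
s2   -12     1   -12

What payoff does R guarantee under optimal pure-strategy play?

-7

Row minima: -7, -12 → R's maximin is -7.
Column maxima: -7, 1, 11 → C's minimax is -7.
They coincide at (s1, 1), so the value is -7.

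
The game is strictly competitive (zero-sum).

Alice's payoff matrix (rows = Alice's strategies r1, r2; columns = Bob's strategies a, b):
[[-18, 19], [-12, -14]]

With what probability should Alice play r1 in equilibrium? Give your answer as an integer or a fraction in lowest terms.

Row minima are -18 and -14, so Alice's maximin is -14; column maxima are -12 and 19, so Bob's minimax is -12. These differ, so the equilibrium is in mixed strategies.
Let Alice play r1 with probability p. Bob is indifferent when −18p − 12(1−p) = 19p − 14(1−p), giving p = 2/39.

2/39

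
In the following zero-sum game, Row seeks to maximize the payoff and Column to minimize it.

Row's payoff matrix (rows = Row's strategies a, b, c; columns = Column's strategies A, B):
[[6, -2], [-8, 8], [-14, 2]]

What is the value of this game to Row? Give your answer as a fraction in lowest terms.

Row c is strictly dominated by row b, so Row never plays it.
The remaining 2×2 game on (a, b) × (A, B) has no saddle point. Let Row play a with probability p; indifference gives 6p − 8(1−p) = −2p + 8(1−p), so p = 2/3.
Similarly Column's optimal q on A is 5/12, and the value is 6·(5/12) + (-2)·(7/12) = 4/3.

4/3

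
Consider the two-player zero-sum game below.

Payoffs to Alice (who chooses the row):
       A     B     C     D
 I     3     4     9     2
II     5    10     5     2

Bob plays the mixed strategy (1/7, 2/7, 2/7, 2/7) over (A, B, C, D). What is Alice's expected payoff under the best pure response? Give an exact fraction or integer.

I: (3)·(1/7) + (4)·(2/7) + (9)·(2/7) + (2)·(2/7) = 33/7.
II: (5)·(1/7) + (10)·(2/7) + (5)·(2/7) + (2)·(2/7) = 39/7.
The best pure response is II with expected payoff 39/7.

39/7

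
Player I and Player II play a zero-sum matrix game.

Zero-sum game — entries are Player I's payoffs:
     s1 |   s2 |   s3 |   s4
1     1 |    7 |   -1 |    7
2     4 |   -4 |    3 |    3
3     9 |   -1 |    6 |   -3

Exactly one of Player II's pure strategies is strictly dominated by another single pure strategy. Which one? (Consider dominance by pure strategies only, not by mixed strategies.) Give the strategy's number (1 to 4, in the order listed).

Player II prefers columns that give Player I less. Compare s1 with s3: -1 < 1, 3 < 4, 6 < 9.
So s3 strictly dominates s1 for Player II; s1 is strictly dominated.

1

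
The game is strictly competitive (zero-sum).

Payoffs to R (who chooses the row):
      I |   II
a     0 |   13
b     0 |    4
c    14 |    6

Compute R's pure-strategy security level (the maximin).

6

The worst-case payoff for each row is a: 0, b: 0, c: 6.
The best of these is 6.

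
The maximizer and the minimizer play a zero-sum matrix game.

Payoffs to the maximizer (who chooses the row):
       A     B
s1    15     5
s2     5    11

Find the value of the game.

Row minima are 5 and 5, so the maximizer's maximin is 5; column maxima are 15 and 11, so the minimizer's minimax is 11. These differ, so the equilibrium is in mixed strategies.
Let the maximizer play s1 with probability p. The minimizer is indifferent when 15p + 5(1−p) = 5p + 11(1−p), giving p = 3/8.
Let the minimizer play A with probability q. The maximizer is indifferent when 15q + 5(1−q) = 5q + 11(1−q), giving q = 3/8.
The value is 15·(3/8) + (5)·(5/8) = 35/4.

35/4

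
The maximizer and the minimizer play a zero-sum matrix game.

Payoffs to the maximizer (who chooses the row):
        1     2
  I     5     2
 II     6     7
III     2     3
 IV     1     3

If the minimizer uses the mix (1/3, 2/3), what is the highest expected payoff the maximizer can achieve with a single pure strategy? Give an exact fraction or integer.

20/3

I: (5)·(1/3) + (2)·(2/3) = 3.
II: (6)·(1/3) + (7)·(2/3) = 20/3.
III: (2)·(1/3) + (3)·(2/3) = 8/3.
IV: (1)·(1/3) + (3)·(2/3) = 7/3.
The best pure response is II with expected payoff 20/3.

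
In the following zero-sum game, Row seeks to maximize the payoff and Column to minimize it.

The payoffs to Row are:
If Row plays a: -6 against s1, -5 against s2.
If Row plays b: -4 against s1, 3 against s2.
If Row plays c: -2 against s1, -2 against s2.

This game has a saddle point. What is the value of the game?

-2

Row minima: -6, -4, -2 → Row's maximin is -2.
Column maxima: -2, 3 → Column's minimax is -2.
They coincide at (c, s1), so the value is -2.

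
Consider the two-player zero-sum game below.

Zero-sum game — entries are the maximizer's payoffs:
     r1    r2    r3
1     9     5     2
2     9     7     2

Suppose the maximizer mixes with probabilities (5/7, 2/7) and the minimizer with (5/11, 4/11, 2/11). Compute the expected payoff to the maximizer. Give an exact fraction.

499/77

Against (5/11, 4/11, 2/11), each row's expected payoff is 1: 69/11; 2: 7.
Taking the (5/7, 2/7)-weighted average: (5/7)·(69/11) + (2/7)·(7) = 499/77.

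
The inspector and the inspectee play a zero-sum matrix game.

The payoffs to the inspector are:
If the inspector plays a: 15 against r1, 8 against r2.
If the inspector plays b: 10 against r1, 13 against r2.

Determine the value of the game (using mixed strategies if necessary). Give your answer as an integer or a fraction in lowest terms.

Row minima are 8 and 10, so the inspector's maximin is 10; column maxima are 15 and 13, so the inspectee's minimax is 13. These differ, so the equilibrium is in mixed strategies.
Let the inspector play a with probability p. The inspectee is indifferent when 15p + 10(1−p) = 8p + 13(1−p), giving p = 3/10.
Let the inspectee play r1 with probability q. The inspector is indifferent when 15q + 8(1−q) = 10q + 13(1−q), giving q = 1/2.
The value is 15·(1/2) + (8)·(1/2) = 23/2.

23/2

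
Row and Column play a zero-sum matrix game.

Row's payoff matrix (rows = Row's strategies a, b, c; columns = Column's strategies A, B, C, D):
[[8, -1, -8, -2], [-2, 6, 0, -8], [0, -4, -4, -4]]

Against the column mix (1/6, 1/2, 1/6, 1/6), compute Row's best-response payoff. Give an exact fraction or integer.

4/3

a: (8)·(1/6) + (-1)·(1/2) + (-8)·(1/6) + (-2)·(1/6) = -5/6.
b: (-2)·(1/6) + (6)·(1/2) + (0)·(1/6) + (-8)·(1/6) = 4/3.
c: (0)·(1/6) + (-4)·(1/2) + (-4)·(1/6) + (-4)·(1/6) = -10/3.
The best pure response is b with expected payoff 4/3.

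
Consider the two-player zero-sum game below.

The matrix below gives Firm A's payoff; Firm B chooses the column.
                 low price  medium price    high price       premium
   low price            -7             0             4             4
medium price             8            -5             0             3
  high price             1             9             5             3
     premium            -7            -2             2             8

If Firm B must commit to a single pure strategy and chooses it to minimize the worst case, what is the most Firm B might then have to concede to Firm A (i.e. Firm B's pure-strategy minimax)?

5

The worst case (largest entry) in each column is low price: 8, medium price: 9, high price: 5, premium: 8.
The best (smallest) of these is 5.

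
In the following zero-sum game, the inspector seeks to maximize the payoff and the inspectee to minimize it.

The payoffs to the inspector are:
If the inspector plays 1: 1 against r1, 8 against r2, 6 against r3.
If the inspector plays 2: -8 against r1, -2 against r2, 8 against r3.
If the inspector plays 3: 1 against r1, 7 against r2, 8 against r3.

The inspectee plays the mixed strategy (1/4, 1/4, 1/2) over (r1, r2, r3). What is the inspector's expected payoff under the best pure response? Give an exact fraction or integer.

6

1: (1)·(1/4) + (8)·(1/4) + (6)·(1/2) = 21/4.
2: (-8)·(1/4) + (-2)·(1/4) + (8)·(1/2) = 3/2.
3: (1)·(1/4) + (7)·(1/4) + (8)·(1/2) = 6.
The best pure response is 3 with expected payoff 6.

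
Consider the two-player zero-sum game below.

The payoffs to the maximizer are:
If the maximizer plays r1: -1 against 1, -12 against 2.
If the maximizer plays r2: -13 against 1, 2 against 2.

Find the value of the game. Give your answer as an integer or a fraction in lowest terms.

Row minima are -12 and -13, so the maximizer's maximin is -12; column maxima are -1 and 2, so the minimizer's minimax is -1. These differ, so the equilibrium is in mixed strategies.
Let the maximizer play r1 with probability p. The minimizer is indifferent when −p − 13(1−p) = −12p + 2(1−p), giving p = 15/26.
Let the minimizer play 1 with probability q. The maximizer is indifferent when −q − 12(1−q) = −13q + 2(1−q), giving q = 7/13.
The value is -1·(7/13) + (-12)·(6/13) = -79/13.

-79/13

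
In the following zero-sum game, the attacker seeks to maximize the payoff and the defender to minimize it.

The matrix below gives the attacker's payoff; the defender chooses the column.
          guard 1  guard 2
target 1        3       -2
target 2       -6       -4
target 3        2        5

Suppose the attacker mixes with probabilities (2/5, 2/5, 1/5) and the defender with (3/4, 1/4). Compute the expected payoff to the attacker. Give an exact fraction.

Against (3/4, 1/4), each row's expected payoff is target 1: 7/4; target 2: -11/2; target 3: 11/4.
Taking the (2/5, 2/5, 1/5)-weighted average: (2/5)·(7/4) + (2/5)·(-11/2) + (1/5)·(11/4) = -19/20.

-19/20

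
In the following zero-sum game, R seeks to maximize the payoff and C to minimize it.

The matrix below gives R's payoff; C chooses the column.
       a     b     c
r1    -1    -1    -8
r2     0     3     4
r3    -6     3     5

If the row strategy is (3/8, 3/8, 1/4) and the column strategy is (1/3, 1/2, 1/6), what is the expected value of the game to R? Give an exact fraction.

Against (1/3, 1/2, 1/6), each row's expected payoff is r1: -13/6; r2: 13/6; r3: 1/3.
Taking the (3/8, 3/8, 1/4)-weighted average: (3/8)·(-13/6) + (3/8)·(13/6) + (1/4)·(1/3) = 1/12.

1/12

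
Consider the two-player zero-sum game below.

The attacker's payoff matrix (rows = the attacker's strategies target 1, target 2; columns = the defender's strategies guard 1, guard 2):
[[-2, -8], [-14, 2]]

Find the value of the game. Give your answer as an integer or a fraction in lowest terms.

Row minima are -8 and -14, so the attacker's maximin is -8; column maxima are -2 and 2, so the defender's minimax is -2. These differ, so the equilibrium is in mixed strategies.
Let the attacker play target 1 with probability p. The defender is indifferent when −2p − 14(1−p) = −8p + 2(1−p), giving p = 8/11.
Let the defender play guard 1 with probability q. The attacker is indifferent when −2q − 8(1−q) = −14q + 2(1−q), giving q = 5/11.
The value is -2·(5/11) + (-8)·(6/11) = -58/11.

-58/11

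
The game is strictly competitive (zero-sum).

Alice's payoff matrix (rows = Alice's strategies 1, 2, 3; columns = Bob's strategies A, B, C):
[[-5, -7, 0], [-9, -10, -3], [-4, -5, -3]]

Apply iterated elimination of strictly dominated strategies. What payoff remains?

-5

Row 2 is strictly dominated by row 1 (-5>-9, -7>-10, 0>-3); eliminate 2.
Column A is strictly dominated by B for Bob (-7<-5, -5<-4); eliminate A.
Column C is strictly dominated by B for Bob (-7<0, -5<-3); eliminate C.
Row 1 is strictly dominated by row 3 (-5>-7); eliminate 1.
Only (3, B) remains, with payoff -5.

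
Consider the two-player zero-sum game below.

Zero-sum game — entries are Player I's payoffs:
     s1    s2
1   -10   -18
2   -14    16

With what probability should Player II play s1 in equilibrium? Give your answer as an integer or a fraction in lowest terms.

17/19

Row minima are -18 and -14, so Player I's maximin is -14; column maxima are -10 and 16, so Player II's minimax is -10. These differ, so the equilibrium is in mixed strategies.
Let Player II play s1 with probability q. Player I is indifferent when −10q − 18(1−q) = −14q + 16(1−q), giving q = 17/19.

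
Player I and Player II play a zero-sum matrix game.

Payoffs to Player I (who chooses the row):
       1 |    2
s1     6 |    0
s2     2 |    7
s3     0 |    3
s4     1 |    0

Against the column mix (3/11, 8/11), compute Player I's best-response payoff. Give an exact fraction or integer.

62/11

s1: (6)·(3/11) + (0)·(8/11) = 18/11.
s2: (2)·(3/11) + (7)·(8/11) = 62/11.
s3: (0)·(3/11) + (3)·(8/11) = 24/11.
s4: (1)·(3/11) + (0)·(8/11) = 3/11.
The best pure response is s2 with expected payoff 62/11.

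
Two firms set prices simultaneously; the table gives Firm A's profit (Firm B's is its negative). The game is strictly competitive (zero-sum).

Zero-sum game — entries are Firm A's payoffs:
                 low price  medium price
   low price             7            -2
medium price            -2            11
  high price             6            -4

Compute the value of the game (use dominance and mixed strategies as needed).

73/22

Row high price is strictly dominated by row low price, so Firm A never plays it.
The remaining 2×2 game on (low price, medium price) × (low price, medium price) has no saddle point. Let Firm A play low price with probability p; indifference gives 7p − 2(1−p) = −2p + 11(1−p), so p = 13/22.
Similarly Firm B's optimal q on low price is 13/22, and the value is 7·(13/22) + (-2)·(9/22) = 73/22.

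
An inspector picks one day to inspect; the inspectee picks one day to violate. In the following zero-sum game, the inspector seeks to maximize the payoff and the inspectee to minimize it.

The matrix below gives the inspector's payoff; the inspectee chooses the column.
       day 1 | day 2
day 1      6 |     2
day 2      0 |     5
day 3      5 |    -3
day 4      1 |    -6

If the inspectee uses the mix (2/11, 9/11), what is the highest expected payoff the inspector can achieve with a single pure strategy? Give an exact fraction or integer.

45/11

day 1: (6)·(2/11) + (2)·(9/11) = 30/11.
day 2: (0)·(2/11) + (5)·(9/11) = 45/11.
day 3: (5)·(2/11) + (-3)·(9/11) = -17/11.
day 4: (1)·(2/11) + (-6)·(9/11) = -52/11.
The best pure response is day 2 with expected payoff 45/11.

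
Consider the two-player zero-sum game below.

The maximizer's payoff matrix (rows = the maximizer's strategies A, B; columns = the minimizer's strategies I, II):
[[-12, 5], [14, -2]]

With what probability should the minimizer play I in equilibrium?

7/33

Row minima are -12 and -2, so the maximizer's maximin is -2; column maxima are 14 and 5, so the minimizer's minimax is 5. These differ, so the equilibrium is in mixed strategies.
Let the minimizer play I with probability q. The maximizer is indifferent when −12q + 5(1−q) = 14q − 2(1−q), giving q = 7/33.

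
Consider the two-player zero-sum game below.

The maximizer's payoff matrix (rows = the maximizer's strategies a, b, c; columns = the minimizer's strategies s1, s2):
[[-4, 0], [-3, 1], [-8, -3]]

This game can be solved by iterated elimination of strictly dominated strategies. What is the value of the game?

-3

Row c is strictly dominated by row a (-4>-8, 0>-3); eliminate c.
Row a is strictly dominated by row b (-3>-4, 1>0); eliminate a.
Column s2 is strictly dominated by s1 for the minimizer (-3<1); eliminate s2.
Only (b, s1) remains, with payoff -3.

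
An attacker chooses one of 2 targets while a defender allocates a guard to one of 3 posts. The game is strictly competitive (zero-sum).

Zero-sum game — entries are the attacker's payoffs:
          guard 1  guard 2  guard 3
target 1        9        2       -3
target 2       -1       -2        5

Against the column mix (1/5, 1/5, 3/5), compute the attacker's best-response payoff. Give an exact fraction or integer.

12/5

target 1: (9)·(1/5) + (2)·(1/5) + (-3)·(3/5) = 2/5.
target 2: (-1)·(1/5) + (-2)·(1/5) + (5)·(3/5) = 12/5.
The best pure response is target 2 with expected payoff 12/5.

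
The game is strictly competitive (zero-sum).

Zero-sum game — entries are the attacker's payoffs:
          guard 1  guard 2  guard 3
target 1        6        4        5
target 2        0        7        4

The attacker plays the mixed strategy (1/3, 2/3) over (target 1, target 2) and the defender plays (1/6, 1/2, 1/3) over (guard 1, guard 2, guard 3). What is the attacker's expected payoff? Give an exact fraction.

Against (1/6, 1/2, 1/3), each row's expected payoff is target 1: 14/3; target 2: 29/6.
Taking the (1/3, 2/3)-weighted average: (1/3)·(14/3) + (2/3)·(29/6) = 43/9.

43/9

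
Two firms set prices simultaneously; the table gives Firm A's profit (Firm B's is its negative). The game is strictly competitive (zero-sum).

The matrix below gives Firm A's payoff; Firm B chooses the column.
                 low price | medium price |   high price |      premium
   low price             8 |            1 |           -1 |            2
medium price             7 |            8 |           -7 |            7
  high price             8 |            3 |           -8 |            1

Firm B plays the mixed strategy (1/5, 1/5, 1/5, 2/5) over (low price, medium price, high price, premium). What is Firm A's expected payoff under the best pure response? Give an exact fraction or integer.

22/5

low price: (8)·(1/5) + (1)·(1/5) + (-1)·(1/5) + (2)·(2/5) = 12/5.
medium price: (7)·(1/5) + (8)·(1/5) + (-7)·(1/5) + (7)·(2/5) = 22/5.
high price: (8)·(1/5) + (3)·(1/5) + (-8)·(1/5) + (1)·(2/5) = 1.
The best pure response is medium price with expected payoff 22/5.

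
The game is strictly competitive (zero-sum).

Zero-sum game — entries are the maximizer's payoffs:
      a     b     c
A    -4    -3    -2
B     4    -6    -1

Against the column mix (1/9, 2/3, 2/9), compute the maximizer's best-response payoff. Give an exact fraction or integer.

A: (-4)·(1/9) + (-3)·(2/3) + (-2)·(2/9) = -26/9.
B: (4)·(1/9) + (-6)·(2/3) + (-1)·(2/9) = -34/9.
The best pure response is A with expected payoff -26/9.

-26/9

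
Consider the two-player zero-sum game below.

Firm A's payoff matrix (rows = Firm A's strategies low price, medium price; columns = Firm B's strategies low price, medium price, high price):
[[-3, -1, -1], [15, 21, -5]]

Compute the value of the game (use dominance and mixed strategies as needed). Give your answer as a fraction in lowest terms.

-15/11

Column medium price is strictly dominated by low price for Firm B (it gives Firm A more in every row).
The remaining 2×2 game on (low price, medium price) × (low price, high price) has no saddle point. Let Firm A play low price with probability p; indifference gives −3p + 15(1−p) = −p − 5(1−p), so p = 10/11.
Similarly Firm B's optimal q on low price is 2/11, and the value is -3·(2/11) + (-1)·(9/11) = -15/11.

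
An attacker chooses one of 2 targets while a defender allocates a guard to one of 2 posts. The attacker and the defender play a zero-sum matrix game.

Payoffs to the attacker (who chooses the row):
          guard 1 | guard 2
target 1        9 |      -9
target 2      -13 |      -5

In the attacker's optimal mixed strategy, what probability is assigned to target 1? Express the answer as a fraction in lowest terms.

4/13

Row minima are -9 and -13, so the attacker's maximin is -9; column maxima are 9 and -5, so the defender's minimax is -5. These differ, so the equilibrium is in mixed strategies.
Let the attacker play target 1 with probability p. The defender is indifferent when 9p − 13(1−p) = −9p − 5(1−p), giving p = 4/13.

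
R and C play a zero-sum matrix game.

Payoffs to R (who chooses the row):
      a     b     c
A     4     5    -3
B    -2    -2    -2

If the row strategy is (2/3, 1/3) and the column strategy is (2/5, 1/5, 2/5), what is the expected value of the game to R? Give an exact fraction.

Against (2/5, 1/5, 2/5), each row's expected payoff is A: 7/5; B: -2.
Taking the (2/3, 1/3)-weighted average: (2/3)·(7/5) + (1/3)·(-2) = 4/15.

4/15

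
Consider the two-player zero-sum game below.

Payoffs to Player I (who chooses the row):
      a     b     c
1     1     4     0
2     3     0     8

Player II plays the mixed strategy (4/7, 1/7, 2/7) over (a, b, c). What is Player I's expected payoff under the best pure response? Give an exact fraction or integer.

4

1: (1)·(4/7) + (4)·(1/7) + (0)·(2/7) = 8/7.
2: (3)·(4/7) + (0)·(1/7) + (8)·(2/7) = 4.
The best pure response is 2 with expected payoff 4.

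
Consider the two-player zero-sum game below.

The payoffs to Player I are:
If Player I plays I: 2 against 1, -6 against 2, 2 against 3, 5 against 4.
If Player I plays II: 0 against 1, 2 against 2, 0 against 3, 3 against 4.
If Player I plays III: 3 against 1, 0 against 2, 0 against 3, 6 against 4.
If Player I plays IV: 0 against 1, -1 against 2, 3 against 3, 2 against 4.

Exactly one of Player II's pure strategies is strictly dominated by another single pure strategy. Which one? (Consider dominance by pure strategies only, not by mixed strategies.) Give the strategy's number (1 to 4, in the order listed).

Player II prefers columns that give Player I less. Compare 4 with 1: 2 < 5, 0 < 3, 3 < 6, 0 < 2.
So 1 strictly dominates 4 for Player II; 4 is strictly dominated.

4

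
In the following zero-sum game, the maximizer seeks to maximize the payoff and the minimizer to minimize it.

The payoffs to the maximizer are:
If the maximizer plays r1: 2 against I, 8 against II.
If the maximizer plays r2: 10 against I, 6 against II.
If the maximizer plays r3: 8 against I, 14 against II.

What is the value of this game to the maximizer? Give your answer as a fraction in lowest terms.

Row r1 is strictly dominated by row r3, so the maximizer never plays it.
The remaining 2×2 game on (r2, r3) × (I, II) has no saddle point. Let the maximizer play r2 with probability p; indifference gives 10p + 8(1−p) = 6p + 14(1−p), so p = 3/5.
Similarly the minimizer's optimal q on I is 4/5, and the value is 10·(4/5) + (6)·(1/5) = 46/5.

46/5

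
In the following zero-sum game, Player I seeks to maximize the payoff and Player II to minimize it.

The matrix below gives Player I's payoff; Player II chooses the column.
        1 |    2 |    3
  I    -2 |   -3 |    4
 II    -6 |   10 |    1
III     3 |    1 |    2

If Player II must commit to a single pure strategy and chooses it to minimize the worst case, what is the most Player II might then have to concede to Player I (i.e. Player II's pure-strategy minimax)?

The worst case (largest entry) in each column is 1: 3, 2: 10, 3: 4.
The best (smallest) of these is 3.

3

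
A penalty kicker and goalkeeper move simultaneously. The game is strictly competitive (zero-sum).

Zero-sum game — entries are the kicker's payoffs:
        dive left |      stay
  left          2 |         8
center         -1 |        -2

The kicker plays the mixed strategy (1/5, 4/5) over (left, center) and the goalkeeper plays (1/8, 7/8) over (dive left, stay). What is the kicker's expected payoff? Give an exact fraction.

Against (1/8, 7/8), each row's expected payoff is left: 29/4; center: -15/8.
Taking the (1/5, 4/5)-weighted average: (1/5)·(29/4) + (4/5)·(-15/8) = -1/20.

-1/20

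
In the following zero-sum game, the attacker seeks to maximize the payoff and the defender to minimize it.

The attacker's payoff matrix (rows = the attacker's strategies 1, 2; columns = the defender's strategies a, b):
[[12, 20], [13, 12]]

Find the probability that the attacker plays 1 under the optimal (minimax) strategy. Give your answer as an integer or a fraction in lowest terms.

Row minima are 12 and 12, so the attacker's maximin is 12; column maxima are 13 and 20, so the defender's minimax is 13. These differ, so the equilibrium is in mixed strategies.
Let the attacker play 1 with probability p. The defender is indifferent when 12p + 13(1−p) = 20p + 12(1−p), giving p = 1/9.

1/9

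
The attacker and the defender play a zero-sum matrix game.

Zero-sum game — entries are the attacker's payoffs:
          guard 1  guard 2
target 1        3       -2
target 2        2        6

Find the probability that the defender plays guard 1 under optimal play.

Row minima are -2 and 2, so the attacker's maximin is 2; column maxima are 3 and 6, so the defender's minimax is 3. These differ, so the equilibrium is in mixed strategies.
Let the defender play guard 1 with probability q. The attacker is indifferent when 3q − 2(1−q) = 2q + 6(1−q), giving q = 8/9.

8/9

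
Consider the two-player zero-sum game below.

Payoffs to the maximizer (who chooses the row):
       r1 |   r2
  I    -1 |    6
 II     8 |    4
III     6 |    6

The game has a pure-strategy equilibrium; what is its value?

6

Row minima: -1, 4, 6 → the maximizer's maximin is 6.
Column maxima: 8, 6 → the minimizer's minimax is 6.
They coincide at (III, r2), so the value is 6.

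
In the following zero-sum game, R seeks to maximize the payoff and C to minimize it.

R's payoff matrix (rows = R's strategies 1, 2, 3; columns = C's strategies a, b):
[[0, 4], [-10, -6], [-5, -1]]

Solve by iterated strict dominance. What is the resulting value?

0

Column b is strictly dominated by a for C (0<4, -10<-6, -5<-1); eliminate b.
Row 2 is strictly dominated by row 1 (0>-10); eliminate 2.
Row 3 is strictly dominated by row 1 (0>-5); eliminate 3.
Only (1, a) remains, with payoff 0.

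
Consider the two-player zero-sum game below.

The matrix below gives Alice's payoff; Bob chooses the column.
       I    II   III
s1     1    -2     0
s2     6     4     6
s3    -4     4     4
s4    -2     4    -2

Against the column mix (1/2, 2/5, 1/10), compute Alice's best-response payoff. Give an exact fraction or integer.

s1: (1)·(1/2) + (-2)·(2/5) + (0)·(1/10) = -3/10.
s2: (6)·(1/2) + (4)·(2/5) + (6)·(1/10) = 26/5.
s3: (-4)·(1/2) + (4)·(2/5) + (4)·(1/10) = 0.
s4: (-2)·(1/2) + (4)·(2/5) + (-2)·(1/10) = 2/5.
The best pure response is s2 with expected payoff 26/5.

26/5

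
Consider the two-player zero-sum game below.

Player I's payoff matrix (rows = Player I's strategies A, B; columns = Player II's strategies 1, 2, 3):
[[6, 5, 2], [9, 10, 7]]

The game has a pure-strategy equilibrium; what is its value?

7

Row minima: 2, 7 → Player I's maximin is 7.
Column maxima: 9, 10, 7 → Player II's minimax is 7.
They coincide at (B, 3), so the value is 7.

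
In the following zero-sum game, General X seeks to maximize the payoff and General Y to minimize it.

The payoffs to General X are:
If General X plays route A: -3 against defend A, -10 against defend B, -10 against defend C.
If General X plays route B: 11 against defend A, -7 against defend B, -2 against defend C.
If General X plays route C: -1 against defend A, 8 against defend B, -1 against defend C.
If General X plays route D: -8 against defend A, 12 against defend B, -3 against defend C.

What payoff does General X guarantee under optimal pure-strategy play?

Row minima: -10, -7, -1, -8 → General X's maximin is -1.
Column maxima: 11, 12, -1 → General Y's minimax is -1.
They coincide at (route C, defend C), so the value is -1.

-1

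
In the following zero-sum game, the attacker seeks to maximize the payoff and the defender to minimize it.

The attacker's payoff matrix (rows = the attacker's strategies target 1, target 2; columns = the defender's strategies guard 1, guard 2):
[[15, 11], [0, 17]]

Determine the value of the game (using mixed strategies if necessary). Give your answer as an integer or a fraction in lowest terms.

85/7

Row minima are 11 and 0, so the attacker's maximin is 11; column maxima are 15 and 17, so the defender's minimax is 15. These differ, so the equilibrium is in mixed strategies.
Let the attacker play target 1 with probability p. The defender is indifferent when 15p = 11p + 17(1−p), giving p = 17/21.
Let the defender play guard 1 with probability q. The attacker is indifferent when 15q + 11(1−q) = 17(1−q), giving q = 2/7.
The value is 15·(2/7) + (11)·(5/7) = 85/7.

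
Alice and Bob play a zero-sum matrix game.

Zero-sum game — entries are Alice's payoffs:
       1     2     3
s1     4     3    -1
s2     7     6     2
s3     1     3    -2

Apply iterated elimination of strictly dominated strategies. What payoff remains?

2

Row s1 is strictly dominated by row s2 (7>4, 6>3, 2>-1); eliminate s1.
Column 2 is strictly dominated by 3 for Bob (2<6, -2<3); eliminate 2.
Row s3 is strictly dominated by row s2 (7>1, 2>-2); eliminate s3.
Column 1 is strictly dominated by 3 for Bob (2<7); eliminate 1.
Only (s2, 3) remains, with payoff 2.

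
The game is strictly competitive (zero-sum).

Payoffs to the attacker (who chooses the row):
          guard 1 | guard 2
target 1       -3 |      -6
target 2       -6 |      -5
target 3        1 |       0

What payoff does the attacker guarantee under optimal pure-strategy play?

0

Row minima: -6, -6, 0 → the attacker's maximin is 0.
Column maxima: 1, 0 → the defender's minimax is 0.
They coincide at (target 3, guard 2), so the value is 0.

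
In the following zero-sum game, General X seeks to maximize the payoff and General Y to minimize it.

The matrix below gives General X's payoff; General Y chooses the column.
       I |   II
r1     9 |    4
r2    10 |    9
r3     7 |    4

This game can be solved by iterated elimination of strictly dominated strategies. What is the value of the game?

Row r3 is strictly dominated by row r2 (10>7, 9>4); eliminate r3.
Column I is strictly dominated by II for General Y (4<9, 9<10); eliminate I.
Row r1 is strictly dominated by row r2 (9>4); eliminate r1.
Only (r2, II) remains, with payoff 9.

9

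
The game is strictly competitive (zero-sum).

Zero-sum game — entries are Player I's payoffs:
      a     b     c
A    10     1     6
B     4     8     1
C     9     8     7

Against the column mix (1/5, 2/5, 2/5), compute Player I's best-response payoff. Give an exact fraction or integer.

39/5

A: (10)·(1/5) + (1)·(2/5) + (6)·(2/5) = 24/5.
B: (4)·(1/5) + (8)·(2/5) + (1)·(2/5) = 22/5.
C: (9)·(1/5) + (8)·(2/5) + (7)·(2/5) = 39/5.
The best pure response is C with expected payoff 39/5.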